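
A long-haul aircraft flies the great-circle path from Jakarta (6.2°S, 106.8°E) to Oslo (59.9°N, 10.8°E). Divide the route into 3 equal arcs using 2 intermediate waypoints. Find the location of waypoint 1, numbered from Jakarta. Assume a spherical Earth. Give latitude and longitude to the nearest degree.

≈ 22°N, 90°E

From cos δ = sin φ₁ sin φ₂ + cos φ₁ cos φ₂ cos Δλ, the central angle is δ ≈ 1.717 rad (98.4°).
Interpolate at f = 1/3 with slerp weights a = sin((1−f)δ)/sin δ ≈ 0.920, b = sin(fδ)/sin δ ≈ 0.547.
p = a·p₁ + b·p₂ ≈ (0.005, 0.927, 0.374); φ = arcsin(p_z) ≈ 21.97°, λ = atan2(p_y, p_x) ≈ 89.68°.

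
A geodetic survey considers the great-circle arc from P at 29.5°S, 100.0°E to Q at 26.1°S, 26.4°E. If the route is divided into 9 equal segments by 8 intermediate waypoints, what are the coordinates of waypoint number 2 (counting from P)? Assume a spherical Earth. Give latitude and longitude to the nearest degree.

Convert each endpoint to a unit vector on the sphere (x = cos φ cos λ, y = cos φ sin λ, z = sin φ).
The central angle between the endpoints is δ = arccos(p₁·p₂) ≈ 1.118 rad (64.1°).
Interpolate at f = 2/9 with slerp weights a = sin((1−f)δ)/sin δ ≈ 0.850, b = sin(fδ)/sin δ ≈ 0.273.
p = a·p₁ + b·p₂ ≈ (0.092, 0.837, -0.539); φ = arcsin(p_z) ≈ -32.60°, λ = atan2(p_y, p_x) ≈ 83.76°.

≈ 33°S, 84°E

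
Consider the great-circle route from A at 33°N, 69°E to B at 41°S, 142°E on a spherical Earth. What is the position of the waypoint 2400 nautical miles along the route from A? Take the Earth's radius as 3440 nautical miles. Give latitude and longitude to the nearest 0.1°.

≈ 2.9°N, 97.1°E

Write both endpoints as unit vectors p₁, p₂ with components (cos φ cos λ, cos φ sin λ, sin φ).
The central angle between the endpoints is δ = arccos(p₁·p₂) ≈ 1.744 rad (99.9°). The total great-circle distance is δ·R ≈ 1.744 × 3440 ≈ 5999 nmi, so the target fraction is f = 2400/5999 ≈ 0.400.
Interpolate at f ≈ 0.400 with slerp weights a = sin((1−f)δ)/sin δ ≈ 0.879, b = sin(fδ)/sin δ ≈ 0.652.
p = a·p₁ + b·p₂ ≈ (-0.124, 0.991, 0.051); φ = arcsin(p_z) ≈ 2.91°, λ = atan2(p_y, p_x) ≈ 97.12°.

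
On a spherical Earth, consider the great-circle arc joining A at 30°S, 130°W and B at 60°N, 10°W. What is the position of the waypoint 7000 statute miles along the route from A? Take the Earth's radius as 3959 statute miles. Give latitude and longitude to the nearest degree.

The haversine formula gives a central angle δ ≈ 2.278 rad (130.5°) between the endpoints. The total great-circle distance is δ·R ≈ 2.278 × 3959 ≈ 9018 mi, so the target fraction is f = 7000/9018 ≈ 0.776.
Interpolate at f ≈ 0.776 with slerp weights a = sin((1−f)δ)/sin δ ≈ 0.642, b = sin(fδ)/sin δ ≈ 1.290.
p = a·p₁ + b·p₂ ≈ (0.278, -0.538, 0.796); φ = arcsin(p_z) ≈ 52.76°, λ = atan2(p_y, p_x) ≈ -62.67°.

≈ 53°N, 63°W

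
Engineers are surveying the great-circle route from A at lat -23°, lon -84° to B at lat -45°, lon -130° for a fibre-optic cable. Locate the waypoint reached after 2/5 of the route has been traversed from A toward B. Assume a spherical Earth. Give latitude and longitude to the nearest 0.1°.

≈ lat -33.8°, lon -99.4°

Write both endpoints as unit vectors p₁, p₂ with components (cos φ cos λ, cos φ sin λ, sin φ).
The central angle between the endpoints is δ = arccos(p₁·p₂) ≈ 0.755 rad (43.2°).
Interpolate at f = 2/5 with slerp weights a = sin((1−f)δ)/sin δ ≈ 0.639, b = sin(fδ)/sin δ ≈ 0.434.
p = a·p₁ + b·p₂ ≈ (-0.136, -0.820, -0.556); φ = arcsin(p_z) ≈ -33.81°, λ = atan2(p_y, p_x) ≈ -99.41°.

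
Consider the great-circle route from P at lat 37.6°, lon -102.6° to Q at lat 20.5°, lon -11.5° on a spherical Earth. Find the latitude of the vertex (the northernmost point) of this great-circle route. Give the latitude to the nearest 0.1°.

≈ 40.8°

The great circle lies in the plane with unit normal n̂ = (p₁ × p₂)/|p₁ × p₂|.
Here n̂_z ≈ +0.757; the vertex latitude is φ_max = arccos|n̂_z| ≈ 40.8°.
Check via Clairaut: cos φ_max = |cos φ₁| · sin C = cos(37.6°)·sin(72.9°) ≈ 0.757, again giving ≈ 40.8°.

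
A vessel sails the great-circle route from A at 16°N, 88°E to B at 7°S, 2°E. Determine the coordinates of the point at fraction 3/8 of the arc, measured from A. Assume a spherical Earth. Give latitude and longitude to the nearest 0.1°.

≈ 9.2°N, 54.8°E

The haversine formula gives a central angle δ ≈ 1.538 rad (88.1°) between the endpoints.
Interpolate at f = 3/8 with slerp weights a = sin((1−f)δ)/sin δ ≈ 0.820, b = sin(fδ)/sin δ ≈ 0.546.
p = a·p₁ + b·p₂ ≈ (0.569, 0.807, 0.160); φ = arcsin(p_z) ≈ 9.18°, λ = atan2(p_y, p_x) ≈ 54.83°.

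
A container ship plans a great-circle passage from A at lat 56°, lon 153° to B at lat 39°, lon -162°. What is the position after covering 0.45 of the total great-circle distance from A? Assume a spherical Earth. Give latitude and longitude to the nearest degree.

≈ lat 51°, lon 177°

Write both endpoints as unit vectors p₁, p₂ with components (cos φ cos λ, cos φ sin λ, sin φ).
The central angle between the endpoints is δ = arccos(p₁·p₂) ≈ 0.593 rad (34.0°).
Interpolate at f = 0.45 with slerp weights a = sin((1−f)δ)/sin δ ≈ 0.573, b = sin(fδ)/sin δ ≈ 0.472.
p = a·p₁ + b·p₂ ≈ (-0.634, 0.032, 0.772); φ = arcsin(p_z) ≈ 50.56°, λ = atan2(p_y, p_x) ≈ 177.09°.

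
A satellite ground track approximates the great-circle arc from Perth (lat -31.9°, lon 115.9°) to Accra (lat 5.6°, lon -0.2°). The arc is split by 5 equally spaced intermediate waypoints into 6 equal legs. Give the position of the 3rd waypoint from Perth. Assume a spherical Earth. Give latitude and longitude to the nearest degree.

≈ lat -24°, lon 51°

Write both endpoints as unit vectors p₁, p₂ with components (cos φ cos λ, cos φ sin λ, sin φ).
The central angle between the endpoints is δ = arccos(p₁·p₂) ≈ 2.008 rad (115.0°).
Interpolate at f = 3/6 with slerp weights a = sin((1−f)δ)/sin δ ≈ 0.931, b = sin(fδ)/sin δ ≈ 0.931.
p = a·p₁ + b·p₂ ≈ (0.581, 0.708, -0.401); φ = arcsin(p_z) ≈ -23.65°, λ = atan2(p_y, p_x) ≈ 50.60°.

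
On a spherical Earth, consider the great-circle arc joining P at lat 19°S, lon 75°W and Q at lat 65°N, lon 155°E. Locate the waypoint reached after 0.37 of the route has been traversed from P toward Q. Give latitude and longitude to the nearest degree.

Write both endpoints as unit vectors p₁, p₂ with components (cos φ cos λ, cos φ sin λ, sin φ).
The central angle between the endpoints is δ = arccos(p₁·p₂) ≈ 2.155 rad (123.5°).
Interpolate at f = 0.37 with slerp weights a = sin((1−f)δ)/sin δ ≈ 1.172, b = sin(fδ)/sin δ ≈ 0.858.
p = a·p₁ + b·p₂ ≈ (-0.042, -0.917, 0.396); φ = arcsin(p_z) ≈ 23.34°, λ = atan2(p_y, p_x) ≈ -92.61°.

≈ lat 23°N, lon 93°W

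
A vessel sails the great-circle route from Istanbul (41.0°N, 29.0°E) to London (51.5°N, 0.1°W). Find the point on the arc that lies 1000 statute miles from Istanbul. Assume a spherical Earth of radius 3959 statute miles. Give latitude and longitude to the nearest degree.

From cos δ = sin φ₁ sin φ₂ + cos φ₁ cos φ₂ cos Δλ, the central angle is δ ≈ 0.393 rad (22.5°). The total great-circle distance is δ·R ≈ 0.393 × 3959 ≈ 1554 mi, so the target fraction is f = 1000/1554 ≈ 0.644.
Interpolate at f ≈ 0.644 with slerp weights a = sin((1−f)δ)/sin δ ≈ 0.365, b = sin(fδ)/sin δ ≈ 0.653.
p = a·p₁ + b·p₂ ≈ (0.647, 0.133, 0.751); φ = arcsin(p_z) ≈ 48.64°, λ = atan2(p_y, p_x) ≈ 11.58°.

≈ 49°N, 12°E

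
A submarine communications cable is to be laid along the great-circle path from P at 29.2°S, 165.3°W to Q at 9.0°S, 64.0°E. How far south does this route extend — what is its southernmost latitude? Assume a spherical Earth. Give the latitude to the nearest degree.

The great circle lies in the plane with unit normal n̂ = (p₁ × p₂)/|p₁ × p₂|.
Here n̂_z ≈ -0.748; the vertex latitude is φ_max = arccos|n̂_z| ≈ 41.6°.
Check via Clairaut: cos φ_max = |cos φ₁| · sin C = cos(29.2°)·sin(121.0°) ≈ 0.748, again giving ≈ 41.6°.

≈ 42°S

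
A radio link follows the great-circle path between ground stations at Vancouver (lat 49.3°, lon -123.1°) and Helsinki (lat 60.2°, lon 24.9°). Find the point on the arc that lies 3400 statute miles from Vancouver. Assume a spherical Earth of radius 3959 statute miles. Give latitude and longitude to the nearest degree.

From cos δ = sin φ₁ sin φ₂ + cos φ₁ cos φ₂ cos Δλ, the central angle is δ ≈ 1.178 rad (67.5°). The total great-circle distance is δ·R ≈ 1.178 × 3959 ≈ 4663 mi, so the target fraction is f = 3400/4663 ≈ 0.729.
Interpolate at f ≈ 0.729 with slerp weights a = sin((1−f)δ)/sin δ ≈ 0.339, b = sin(fδ)/sin δ ≈ 0.820.
p = a·p₁ + b·p₂ ≈ (0.249, -0.014, 0.969); φ = arcsin(p_z) ≈ 75.58°, λ = atan2(p_y, p_x) ≈ -3.20°.

≈ lat 76°, lon -3°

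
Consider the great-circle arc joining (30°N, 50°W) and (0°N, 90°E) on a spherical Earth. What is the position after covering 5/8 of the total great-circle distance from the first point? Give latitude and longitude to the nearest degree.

The haversine formula gives a central angle δ ≈ 2.296 rad (131.6°) between the endpoints.
Interpolate at f = 5/8 with slerp weights a = sin((1−f)δ)/sin δ ≈ 1.014, b = sin(fδ)/sin δ ≈ 1.324.
p = a·p₁ + b·p₂ ≈ (0.564, 0.652, 0.507); φ = arcsin(p_z) ≈ 30.46°, λ = atan2(p_y, p_x) ≈ 49.11°.

≈ (30°N, 49°E)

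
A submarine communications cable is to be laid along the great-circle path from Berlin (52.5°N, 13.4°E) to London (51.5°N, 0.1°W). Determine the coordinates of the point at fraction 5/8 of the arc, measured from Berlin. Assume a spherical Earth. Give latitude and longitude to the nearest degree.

≈ (52°N, 5°E)

From cos δ = sin φ₁ sin φ₂ + cos φ₁ cos φ₂ cos Δλ, the central angle is δ ≈ 0.146 rad (8.4°).
Interpolate at f = 5/8 with slerp weights a = sin((1−f)δ)/sin δ ≈ 0.376, b = sin(fδ)/sin δ ≈ 0.626.
p = a·p₁ + b·p₂ ≈ (0.613, 0.052, 0.789); φ = arcsin(p_z) ≈ 52.06°, λ = atan2(p_y, p_x) ≈ 4.89°.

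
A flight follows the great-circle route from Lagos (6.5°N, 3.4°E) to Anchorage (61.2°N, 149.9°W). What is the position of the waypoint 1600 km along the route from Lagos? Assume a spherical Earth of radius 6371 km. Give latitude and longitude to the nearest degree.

Convert each endpoint to a unit vector on the sphere (x = cos φ cos λ, y = cos φ sin λ, z = sin φ).
The central angle between the endpoints is δ = arccos(p₁·p₂) ≈ 1.905 rad (109.2°). The total great-circle distance is δ·R ≈ 1.905 × 6371 ≈ 12139 km, so the target fraction is f = 1600/12139 ≈ 0.132.
Interpolate at f ≈ 0.132 with slerp weights a = sin((1−f)δ)/sin δ ≈ 1.055, b = sin(fδ)/sin δ ≈ 0.263.
p = a·p₁ + b·p₂ ≈ (0.937, -0.001, 0.350); φ = arcsin(p_z) ≈ 20.49°, λ = atan2(p_y, p_x) ≈ -0.09°.

≈ 20°N, 0°E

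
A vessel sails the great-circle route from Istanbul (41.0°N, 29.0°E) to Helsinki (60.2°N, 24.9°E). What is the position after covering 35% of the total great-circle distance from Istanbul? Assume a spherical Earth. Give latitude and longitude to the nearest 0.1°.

Write both endpoints as unit vectors p₁, p₂ with components (cos φ cos λ, cos φ sin λ, sin φ).
The central angle between the endpoints is δ = arccos(p₁·p₂) ≈ 0.338 rad (19.4°).
Interpolate at f = 0.35 with slerp weights a = sin((1−f)δ)/sin δ ≈ 0.657, b = sin(fδ)/sin δ ≈ 0.356.
p = a·p₁ + b·p₂ ≈ (0.594, 0.315, 0.740); φ = arcsin(p_z) ≈ 47.73°, λ = atan2(p_y, p_x) ≈ 27.92°.

≈ 47.7°N, 27.9°E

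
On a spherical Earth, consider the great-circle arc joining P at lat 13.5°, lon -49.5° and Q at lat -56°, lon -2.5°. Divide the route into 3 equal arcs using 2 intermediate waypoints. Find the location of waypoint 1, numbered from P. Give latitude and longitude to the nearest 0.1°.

Convert each endpoint to a unit vector on the sphere (x = cos φ cos λ, y = cos φ sin λ, z = sin φ).
The central angle between the endpoints is δ = arccos(p₁·p₂) ≈ 1.393 rad (79.8°).
Interpolate at f = 1/3 with slerp weights a = sin((1−f)δ)/sin δ ≈ 0.814, b = sin(fδ)/sin δ ≈ 0.455.
p = a·p₁ + b·p₂ ≈ (0.768, -0.613, -0.187); φ = arcsin(p_z) ≈ -10.79°, λ = atan2(p_y, p_x) ≈ -38.58°.

≈ lat -10.8°, lon -38.6°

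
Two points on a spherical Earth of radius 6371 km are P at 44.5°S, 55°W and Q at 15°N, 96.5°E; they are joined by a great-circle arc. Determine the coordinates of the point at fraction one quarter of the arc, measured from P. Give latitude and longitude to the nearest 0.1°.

≈ 57.8°S, 0.6°W

The haversine formula gives a central angle δ ≈ 2.477 rad (141.9°) between the endpoints.
Interpolate at f = 1/4 with slerp weights a = sin((1−f)δ)/sin δ ≈ 1.554, b = sin(fδ)/sin δ ≈ 0.940.
p = a·p₁ + b·p₂ ≈ (0.533, -0.006, -0.846); φ = arcsin(p_z) ≈ -57.79°, λ = atan2(p_y, p_x) ≈ -0.61°.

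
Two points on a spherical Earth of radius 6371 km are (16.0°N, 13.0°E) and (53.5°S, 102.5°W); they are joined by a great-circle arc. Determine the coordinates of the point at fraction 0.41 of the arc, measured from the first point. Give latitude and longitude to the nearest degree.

The haversine formula gives a central angle δ ≈ 2.058 rad (117.9°) between the endpoints.
Interpolate at f = 0.41 with slerp weights a = sin((1−f)δ)/sin δ ≈ 1.060, b = sin(fδ)/sin δ ≈ 0.845.
p = a·p₁ + b·p₂ ≈ (0.884, -0.262, -0.387); φ = arcsin(p_z) ≈ -22.78°, λ = atan2(p_y, p_x) ≈ -16.48°.

≈ (23°S, 16°W)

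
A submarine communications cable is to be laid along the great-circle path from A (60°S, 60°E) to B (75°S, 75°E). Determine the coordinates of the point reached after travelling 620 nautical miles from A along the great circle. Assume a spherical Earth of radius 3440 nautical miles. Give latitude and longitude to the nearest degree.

≈ (70°S, 67°E)

The haversine formula gives a central angle δ ≈ 0.278 rad (15.9°) between the endpoints. The total great-circle distance is δ·R ≈ 0.278 × 3440 ≈ 957 nmi, so the target fraction is f = 620/957 ≈ 0.648.
Interpolate at f ≈ 0.648 with slerp weights a = sin((1−f)δ)/sin δ ≈ 0.356, b = sin(fδ)/sin δ ≈ 0.652.
p = a·p₁ + b·p₂ ≈ (0.133, 0.317, -0.939); φ = arcsin(p_z) ≈ -69.87°, λ = atan2(p_y, p_x) ≈ 67.30°.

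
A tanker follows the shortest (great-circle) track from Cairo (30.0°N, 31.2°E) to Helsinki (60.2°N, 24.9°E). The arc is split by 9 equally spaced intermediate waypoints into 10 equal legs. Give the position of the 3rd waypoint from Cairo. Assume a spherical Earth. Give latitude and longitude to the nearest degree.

Write both endpoints as unit vectors p₁, p₂ with components (cos φ cos λ, cos φ sin λ, sin φ).
The central angle between the endpoints is δ = arccos(p₁·p₂) ≈ 0.532 rad (30.5°).
Interpolate at f = 3/10 with slerp weights a = sin((1−f)δ)/sin δ ≈ 0.717, b = sin(fδ)/sin δ ≈ 0.313.
p = a·p₁ + b·p₂ ≈ (0.673, 0.387, 0.631); φ = arcsin(p_z) ≈ 39.09°, λ = atan2(p_y, p_x) ≈ 29.94°.

≈ 39°N, 30°E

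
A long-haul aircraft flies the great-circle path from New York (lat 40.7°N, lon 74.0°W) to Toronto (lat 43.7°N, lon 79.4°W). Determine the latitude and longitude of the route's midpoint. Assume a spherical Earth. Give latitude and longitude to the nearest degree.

≈ lat 42°N, lon 77°W

Write both endpoints as unit vectors p₁, p₂ with components (cos φ cos λ, cos φ sin λ, sin φ).
The central angle between the endpoints is δ = arccos(p₁·p₂) ≈ 0.087 rad (5.0°).
Interpolate at f = 1/2 with slerp weights a = sin((1−f)δ)/sin δ ≈ 0.500, b = sin(fδ)/sin δ ≈ 0.500.
p = a·p₁ + b·p₂ ≈ (0.171, -0.720, 0.672); φ = arcsin(p_z) ≈ 42.23°, λ = atan2(p_y, p_x) ≈ -76.64°.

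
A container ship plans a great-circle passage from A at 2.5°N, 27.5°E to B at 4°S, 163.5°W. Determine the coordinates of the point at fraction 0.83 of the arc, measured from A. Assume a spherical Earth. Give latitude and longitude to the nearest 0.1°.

≈ 7.1°S, 167.8°E

Convert each endpoint to a unit vector on the sphere (x = cos φ cos λ, y = cos φ sin λ, z = sin φ).
The central angle between the endpoints is δ = arccos(p₁·p₂) ≈ 2.948 rad (168.9°).
Interpolate at f = 0.83 with slerp weights a = sin((1−f)δ)/sin δ ≈ 2.499, b = sin(fδ)/sin δ ≈ 3.330.
p = a·p₁ + b·p₂ ≈ (-0.970, 0.210, -0.123); φ = arcsin(p_z) ≈ -7.08°, λ = atan2(p_y, p_x) ≈ 167.81°.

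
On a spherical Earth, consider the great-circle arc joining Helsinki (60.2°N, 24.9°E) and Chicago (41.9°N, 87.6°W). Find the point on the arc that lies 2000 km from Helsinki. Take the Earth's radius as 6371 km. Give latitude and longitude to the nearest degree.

Write both endpoints as unit vectors p₁, p₂ with components (cos φ cos λ, cos φ sin λ, sin φ).
The central angle between the endpoints is δ = arccos(p₁·p₂) ≈ 1.117 rad (64.0°). The total great-circle distance is δ·R ≈ 1.117 × 6371 ≈ 7119 km, so the target fraction is f = 2000/7119 ≈ 0.281.
Interpolate at f ≈ 0.281 with slerp weights a = sin((1−f)δ)/sin δ ≈ 0.801, b = sin(fδ)/sin δ ≈ 0.343.
p = a·p₁ + b·p₂ ≈ (0.372, -0.088, 0.924); φ = arcsin(p_z) ≈ 67.55°, λ = atan2(p_y, p_x) ≈ -13.31°.

≈ 68°N, 13°W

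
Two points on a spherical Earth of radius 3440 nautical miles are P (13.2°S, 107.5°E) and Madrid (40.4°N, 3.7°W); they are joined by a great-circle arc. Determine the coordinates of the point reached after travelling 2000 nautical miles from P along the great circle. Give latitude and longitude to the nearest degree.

≈ (8°N, 82°E)

Write both endpoints as unit vectors p₁, p₂ with components (cos φ cos λ, cos φ sin λ, sin φ).
The central angle between the endpoints is δ = arccos(p₁·p₂) ≈ 2.000 rad (114.6°). The total great-circle distance is δ·R ≈ 2.000 × 3440 ≈ 6880 nmi, so the target fraction is f = 2000/6880 ≈ 0.291.
Interpolate at f ≈ 0.291 with slerp weights a = sin((1−f)δ)/sin δ ≈ 1.087, b = sin(fδ)/sin δ ≈ 0.604.
p = a·p₁ + b·p₂ ≈ (0.141, 0.980, 0.143); φ = arcsin(p_z) ≈ 8.23°, λ = atan2(p_y, p_x) ≈ 81.82°.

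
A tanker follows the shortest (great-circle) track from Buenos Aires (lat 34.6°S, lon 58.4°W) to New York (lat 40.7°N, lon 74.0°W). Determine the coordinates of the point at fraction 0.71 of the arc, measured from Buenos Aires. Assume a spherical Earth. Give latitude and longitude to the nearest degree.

≈ lat 19°N, lon 69°W

From cos δ = sin φ₁ sin φ₂ + cos φ₁ cos φ₂ cos Δλ, the central angle is δ ≈ 1.338 rad (76.7°).
Interpolate at f = 0.71 with slerp weights a = sin((1−f)δ)/sin δ ≈ 0.389, b = sin(fδ)/sin δ ≈ 0.836.
p = a·p₁ + b·p₂ ≈ (0.342, -0.882, 0.324); φ = arcsin(p_z) ≈ 18.92°, λ = atan2(p_y, p_x) ≈ -68.78°.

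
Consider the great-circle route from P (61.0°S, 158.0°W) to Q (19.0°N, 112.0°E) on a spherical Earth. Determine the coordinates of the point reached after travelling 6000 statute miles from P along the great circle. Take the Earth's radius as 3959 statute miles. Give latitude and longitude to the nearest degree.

≈ (2°N, 122°E)

Convert each endpoint to a unit vector on the sphere (x = cos φ cos λ, y = cos φ sin λ, z = sin φ).
The central angle between the endpoints is δ = arccos(p₁·p₂) ≈ 1.860 rad (106.5°). The total great-circle distance is δ·R ≈ 1.860 × 3959 ≈ 7362 mi, so the target fraction is f = 6000/7362 ≈ 0.815.
Interpolate at f ≈ 0.815 with slerp weights a = sin((1−f)δ)/sin δ ≈ 0.352, b = sin(fδ)/sin δ ≈ 1.042.
p = a·p₁ + b·p₂ ≈ (-0.527, 0.849, 0.031); φ = arcsin(p_z) ≈ 1.80°, λ = atan2(p_y, p_x) ≈ 121.83°.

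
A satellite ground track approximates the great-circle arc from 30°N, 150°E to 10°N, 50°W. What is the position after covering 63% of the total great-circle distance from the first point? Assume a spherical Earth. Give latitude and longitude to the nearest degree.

≈ 53°N, 83°W

The haversine formula gives a central angle δ ≈ 2.367 rad (135.6°) between the endpoints.
Interpolate at f = 0.63 with slerp weights a = sin((1−f)δ)/sin δ ≈ 1.098, b = sin(fδ)/sin δ ≈ 1.425.
p = a·p₁ + b·p₂ ≈ (0.079, -0.600, 0.796); φ = arcsin(p_z) ≈ 52.79°, λ = atan2(p_y, p_x) ≈ -82.53°.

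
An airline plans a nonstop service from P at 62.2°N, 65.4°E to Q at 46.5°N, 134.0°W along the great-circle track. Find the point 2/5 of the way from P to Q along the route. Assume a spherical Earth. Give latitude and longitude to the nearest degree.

Write both endpoints as unit vectors p₁, p₂ with components (cos φ cos λ, cos φ sin λ, sin φ).
The central angle between the endpoints is δ = arccos(p₁·p₂) ≈ 1.225 rad (70.2°).
Interpolate at f = 2/5 with slerp weights a = sin((1−f)δ)/sin δ ≈ 0.713, b = sin(fδ)/sin δ ≈ 0.500.
p = a·p₁ + b·p₂ ≈ (-0.101, 0.055, 0.993); φ = arcsin(p_z) ≈ 83.42°, λ = atan2(p_y, p_x) ≈ 151.58°.

≈ 83°N, 152°E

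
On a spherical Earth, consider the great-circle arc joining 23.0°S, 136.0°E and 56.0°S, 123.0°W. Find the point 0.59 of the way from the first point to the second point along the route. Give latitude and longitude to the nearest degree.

≈ 55°S, 180°E

Write both endpoints as unit vectors p₁, p₂ with components (cos φ cos λ, cos φ sin λ, sin φ).
The central angle between the endpoints is δ = arccos(p₁·p₂) ≈ 1.343 rad (77.0°).
Interpolate at f = 0.59 with slerp weights a = sin((1−f)δ)/sin δ ≈ 0.537, b = sin(fδ)/sin δ ≈ 0.731.
p = a·p₁ + b·p₂ ≈ (-0.578, 0.001, -0.816); φ = arcsin(p_z) ≈ -54.67°, λ = atan2(p_y, p_x) ≈ 179.93°.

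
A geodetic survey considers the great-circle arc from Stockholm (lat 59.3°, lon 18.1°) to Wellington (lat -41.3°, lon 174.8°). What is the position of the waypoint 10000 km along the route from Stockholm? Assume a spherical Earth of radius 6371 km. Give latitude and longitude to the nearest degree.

≈ lat 20°, lon 145°

Convert each endpoint to a unit vector on the sphere (x = cos φ cos λ, y = cos φ sin λ, z = sin φ).
The central angle between the endpoints is δ = arccos(p₁·p₂) ≈ 2.738 rad (156.9°). The total great-circle distance is δ·R ≈ 2.738 × 6371 ≈ 17446 km, so the target fraction is f = 10000/17446 ≈ 0.573.
Interpolate at f ≈ 0.573 with slerp weights a = sin((1−f)δ)/sin δ ≈ 2.345, b = sin(fδ)/sin δ ≈ 2.548.
p = a·p₁ + b·p₂ ≈ (-0.769, 0.545, 0.334); φ = arcsin(p_z) ≈ 19.54°, λ = atan2(p_y, p_x) ≈ 144.64°.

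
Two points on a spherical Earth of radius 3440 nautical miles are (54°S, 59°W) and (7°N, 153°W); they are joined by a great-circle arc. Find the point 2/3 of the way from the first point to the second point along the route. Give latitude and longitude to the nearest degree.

The haversine formula gives a central angle δ ≈ 1.711 rad (98.0°) between the endpoints.
Interpolate at f = 2/3 with slerp weights a = sin((1−f)δ)/sin δ ≈ 0.545, b = sin(fδ)/sin δ ≈ 0.918.
p = a·p₁ + b·p₂ ≈ (-0.647, -0.688, -0.329); φ = arcsin(p_z) ≈ -19.22°, λ = atan2(p_y, p_x) ≈ -133.22°.

≈ (19°S, 133°W)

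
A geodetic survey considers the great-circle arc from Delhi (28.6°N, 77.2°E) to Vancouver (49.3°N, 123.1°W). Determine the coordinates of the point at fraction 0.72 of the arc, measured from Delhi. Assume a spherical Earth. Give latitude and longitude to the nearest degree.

≈ (74°N, 155°W)

Convert each endpoint to a unit vector on the sphere (x = cos φ cos λ, y = cos φ sin λ, z = sin φ).
The central angle between the endpoints is δ = arccos(p₁·p₂) ≈ 1.746 rad (100.0°).
Interpolate at f = 0.72 with slerp weights a = sin((1−f)δ)/sin δ ≈ 0.477, b = sin(fδ)/sin δ ≈ 0.966.
p = a·p₁ + b·p₂ ≈ (-0.251, -0.119, 0.961); φ = arcsin(p_z) ≈ 73.85°, λ = atan2(p_y, p_x) ≈ -154.58°.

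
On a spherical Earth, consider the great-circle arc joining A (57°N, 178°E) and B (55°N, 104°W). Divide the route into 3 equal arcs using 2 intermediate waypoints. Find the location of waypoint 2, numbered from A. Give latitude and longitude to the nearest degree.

The haversine formula gives a central angle δ ≈ 0.720 rad (41.2°) between the endpoints.
Interpolate at f = 2/3 with slerp weights a = sin((1−f)δ)/sin δ ≈ 0.360, b = sin(fδ)/sin δ ≈ 0.700.
p = a·p₁ + b·p₂ ≈ (-0.293, -0.383, 0.876); φ = arcsin(p_z) ≈ 61.16°, λ = atan2(p_y, p_x) ≈ -127.46°.

≈ (61°N, 127°W)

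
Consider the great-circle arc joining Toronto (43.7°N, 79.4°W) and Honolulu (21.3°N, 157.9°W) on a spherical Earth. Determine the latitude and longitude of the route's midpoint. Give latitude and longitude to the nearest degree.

Convert each endpoint to a unit vector on the sphere (x = cos φ cos λ, y = cos φ sin λ, z = sin φ).
The central angle between the endpoints is δ = arccos(p₁·p₂) ≈ 1.175 rad (67.3°).
Interpolate at f = 1/2 with slerp weights a = sin((1−f)δ)/sin δ ≈ 0.601, b = sin(fδ)/sin δ ≈ 0.601.
p = a·p₁ + b·p₂ ≈ (-0.439, -0.638, 0.633); φ = arcsin(p_z) ≈ 39.29°, λ = atan2(p_y, p_x) ≈ -124.53°.

≈ 39°N, 125°W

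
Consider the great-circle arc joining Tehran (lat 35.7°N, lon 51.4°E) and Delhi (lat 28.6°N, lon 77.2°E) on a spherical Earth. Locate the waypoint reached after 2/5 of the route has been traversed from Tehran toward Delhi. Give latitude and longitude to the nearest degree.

The haversine formula gives a central angle δ ≈ 0.399 rad (22.9°) between the endpoints.
Interpolate at f = 2/5 with slerp weights a = sin((1−f)δ)/sin δ ≈ 0.610, b = sin(fδ)/sin δ ≈ 0.409.
p = a·p₁ + b·p₂ ≈ (0.389, 0.738, 0.552); φ = arcsin(p_z) ≈ 33.51°, λ = atan2(p_y, p_x) ≈ 62.21°.

≈ lat 34°N, lon 62°E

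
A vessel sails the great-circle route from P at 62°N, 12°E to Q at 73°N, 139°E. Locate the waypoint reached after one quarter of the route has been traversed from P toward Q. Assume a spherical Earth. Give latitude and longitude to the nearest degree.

≈ 71°N, 23°E

The haversine formula gives a central angle δ ≈ 0.705 rad (40.4°) between the endpoints.
Interpolate at f = 1/4 with slerp weights a = sin((1−f)δ)/sin δ ≈ 0.778, b = sin(fδ)/sin δ ≈ 0.271.
p = a·p₁ + b·p₂ ≈ (0.298, 0.128, 0.946); φ = arcsin(p_z) ≈ 71.09°, λ = atan2(p_y, p_x) ≈ 23.24°.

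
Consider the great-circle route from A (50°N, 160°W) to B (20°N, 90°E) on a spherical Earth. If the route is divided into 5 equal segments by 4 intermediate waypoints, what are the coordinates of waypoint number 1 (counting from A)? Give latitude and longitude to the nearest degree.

The haversine formula gives a central angle δ ≈ 1.515 rad (86.8°) between the endpoints.
Interpolate at f = 1/5 with slerp weights a = sin((1−f)δ)/sin δ ≈ 0.938, b = sin(fδ)/sin δ ≈ 0.299.
p = a·p₁ + b·p₂ ≈ (-0.566, 0.075, 0.821); φ = arcsin(p_z) ≈ 55.15°, λ = atan2(p_y, p_x) ≈ 172.49°.

≈ (55°N, 172°E)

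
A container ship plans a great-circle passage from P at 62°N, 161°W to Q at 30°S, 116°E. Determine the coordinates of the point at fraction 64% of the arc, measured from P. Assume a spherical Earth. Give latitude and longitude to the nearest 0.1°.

≈ 6.2°N, 135.4°E

Convert each endpoint to a unit vector on the sphere (x = cos φ cos λ, y = cos φ sin λ, z = sin φ).
The central angle between the endpoints is δ = arccos(p₁·p₂) ≈ 1.974 rad (113.1°).
Interpolate at f = 0.64 with slerp weights a = sin((1−f)δ)/sin δ ≈ 0.709, b = sin(fδ)/sin δ ≈ 1.036.
p = a·p₁ + b·p₂ ≈ (-0.708, 0.698, 0.108); φ = arcsin(p_z) ≈ 6.20°, λ = atan2(p_y, p_x) ≈ 135.41°.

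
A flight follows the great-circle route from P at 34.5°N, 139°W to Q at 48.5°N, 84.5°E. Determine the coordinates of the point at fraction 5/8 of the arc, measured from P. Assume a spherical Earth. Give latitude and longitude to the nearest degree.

≈ 68°N, 139°E

Write both endpoints as unit vectors p₁, p₂ with components (cos φ cos λ, cos φ sin λ, sin φ).
The central angle between the endpoints is δ = arccos(p₁·p₂) ≈ 1.543 rad (88.4°).
Interpolate at f = 5/8 with slerp weights a = sin((1−f)δ)/sin δ ≈ 0.547, b = sin(fδ)/sin δ ≈ 0.822.
p = a·p₁ + b·p₂ ≈ (-0.288, 0.246, 0.925); φ = arcsin(p_z) ≈ 67.73°, λ = atan2(p_y, p_x) ≈ 139.46°.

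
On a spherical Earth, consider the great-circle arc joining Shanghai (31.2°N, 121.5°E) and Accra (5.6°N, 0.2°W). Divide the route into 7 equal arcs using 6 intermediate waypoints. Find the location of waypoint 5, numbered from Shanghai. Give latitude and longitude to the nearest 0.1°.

≈ (24.0°N, 27.5°E)

Convert each endpoint to a unit vector on the sphere (x = cos φ cos λ, y = cos φ sin λ, z = sin φ).
The central angle between the endpoints is δ = arccos(p₁·p₂) ≈ 1.979 rad (113.4°).
Interpolate at f = 5/7 with slerp weights a = sin((1−f)δ)/sin δ ≈ 0.584, b = sin(fδ)/sin δ ≈ 1.076.
p = a·p₁ + b·p₂ ≈ (0.810, 0.422, 0.407); φ = arcsin(p_z) ≈ 24.04°, λ = atan2(p_y, p_x) ≈ 27.52°.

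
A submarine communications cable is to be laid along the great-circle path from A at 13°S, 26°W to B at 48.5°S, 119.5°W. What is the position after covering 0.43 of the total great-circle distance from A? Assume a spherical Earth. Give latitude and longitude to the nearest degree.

≈ 37°S, 55°W

Write both endpoints as unit vectors p₁, p₂ with components (cos φ cos λ, cos φ sin λ, sin φ).
The central angle between the endpoints is δ = arccos(p₁·p₂) ≈ 1.441 rad (82.6°).
Interpolate at f = 0.43 with slerp weights a = sin((1−f)δ)/sin δ ≈ 0.738, b = sin(fδ)/sin δ ≈ 0.586.
p = a·p₁ + b·p₂ ≈ (0.456, -0.653, -0.605); φ = arcsin(p_z) ≈ -37.22°, λ = atan2(p_y, p_x) ≈ -55.11°.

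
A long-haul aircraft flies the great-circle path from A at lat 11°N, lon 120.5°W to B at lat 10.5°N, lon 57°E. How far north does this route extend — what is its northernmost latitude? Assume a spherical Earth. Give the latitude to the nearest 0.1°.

≈ 83.4°N

The great circle lies in the plane with unit normal n̂ = (p₁ × p₂)/|p₁ × p₂|.
Here n̂_z ≈ +0.114; the vertex latitude is φ_max = arccos|n̂_z| ≈ 83.4°.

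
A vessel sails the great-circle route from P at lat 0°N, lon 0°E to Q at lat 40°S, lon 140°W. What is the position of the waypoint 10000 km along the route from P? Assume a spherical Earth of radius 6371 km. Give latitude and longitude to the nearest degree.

Write both endpoints as unit vectors p₁, p₂ with components (cos φ cos λ, cos φ sin λ, sin φ).
The central angle between the endpoints is δ = arccos(p₁·p₂) ≈ 2.198 rad (125.9°). The total great-circle distance is δ·R ≈ 2.198 × 6371 ≈ 14003 km, so the target fraction is f = 10000/14003 ≈ 0.714.
Interpolate at f ≈ 0.714 with slerp weights a = sin((1−f)δ)/sin δ ≈ 0.726, b = sin(fδ)/sin δ ≈ 1.235.
p = a·p₁ + b·p₂ ≈ (0.001, -0.608, -0.794); φ = arcsin(p_z) ≈ -52.55°, λ = atan2(p_y, p_x) ≈ -89.89°.

≈ lat 53°S, lon 90°W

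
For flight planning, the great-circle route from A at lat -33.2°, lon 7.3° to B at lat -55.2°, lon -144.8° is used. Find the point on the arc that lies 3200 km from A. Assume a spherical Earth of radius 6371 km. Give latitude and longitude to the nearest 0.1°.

Convert each endpoint to a unit vector on the sphere (x = cos φ cos λ, y = cos φ sin λ, z = sin φ).
The central angle between the endpoints is δ = arccos(p₁·p₂) ≈ 1.543 rad (88.4°). The total great-circle distance is δ·R ≈ 1.543 × 6371 ≈ 9832 km, so the target fraction is f = 3200/9832 ≈ 0.325.
Interpolate at f ≈ 0.325 with slerp weights a = sin((1−f)δ)/sin δ ≈ 0.863, b = sin(fδ)/sin δ ≈ 0.482.
p = a·p₁ + b·p₂ ≈ (0.492, -0.067, -0.868); φ = arcsin(p_z) ≈ -60.24°, λ = atan2(p_y, p_x) ≈ -7.72°.

≈ lat -60.2°, lon -7.7°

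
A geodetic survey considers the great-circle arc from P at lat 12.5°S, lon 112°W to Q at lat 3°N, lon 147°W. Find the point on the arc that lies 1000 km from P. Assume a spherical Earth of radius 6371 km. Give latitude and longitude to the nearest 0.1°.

Convert each endpoint to a unit vector on the sphere (x = cos φ cos λ, y = cos φ sin λ, z = sin φ).
The central angle between the endpoints is δ = arccos(p₁·p₂) ≈ 0.664 rad (38.1°). The total great-circle distance is δ·R ≈ 0.664 × 6371 ≈ 4233 km, so the target fraction is f = 1000/4233 ≈ 0.236.
Interpolate at f ≈ 0.236 with slerp weights a = sin((1−f)δ)/sin δ ≈ 0.788, b = sin(fδ)/sin δ ≈ 0.254.
p = a·p₁ + b·p₂ ≈ (-0.501, -0.851, -0.157); φ = arcsin(p_z) ≈ -9.05°, λ = atan2(p_y, p_x) ≈ -120.46°.

≈ lat 9.1°S, lon 120.5°W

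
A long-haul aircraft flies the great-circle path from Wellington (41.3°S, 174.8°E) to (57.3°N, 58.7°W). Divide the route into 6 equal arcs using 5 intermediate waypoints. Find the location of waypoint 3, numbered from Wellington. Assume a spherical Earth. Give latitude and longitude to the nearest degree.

≈ (17°N, 140°W)

Write both endpoints as unit vectors p₁, p₂ with components (cos φ cos λ, cos φ sin λ, sin φ).
The central angle between the endpoints is δ = arccos(p₁·p₂) ≈ 2.493 rad (142.8°).
Interpolate at f = 3/6 with slerp weights a = sin((1−f)δ)/sin δ ≈ 1.569, b = sin(fδ)/sin δ ≈ 1.569.
p = a·p₁ + b·p₂ ≈ (-0.733, -0.617, 0.285); φ = arcsin(p_z) ≈ 16.54°, λ = atan2(p_y, p_x) ≈ -139.91°.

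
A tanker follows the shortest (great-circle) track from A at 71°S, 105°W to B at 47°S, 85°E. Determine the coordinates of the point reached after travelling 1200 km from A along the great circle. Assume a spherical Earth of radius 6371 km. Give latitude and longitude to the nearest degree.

Write both endpoints as unit vectors p₁, p₂ with components (cos φ cos λ, cos φ sin λ, sin φ).
The central angle between the endpoints is δ = arccos(p₁·p₂) ≈ 1.078 rad (61.8°). The total great-circle distance is δ·R ≈ 1.078 × 6371 ≈ 6870 km, so the target fraction is f = 1200/6870 ≈ 0.175.
Interpolate at f ≈ 0.175 with slerp weights a = sin((1−f)δ)/sin δ ≈ 0.882, b = sin(fδ)/sin δ ≈ 0.212.
p = a·p₁ + b·p₂ ≈ (-0.062, -0.133, -0.989); φ = arcsin(p_z) ≈ -81.57°, λ = atan2(p_y, p_x) ≈ -114.89°.

≈ 82°S, 115°W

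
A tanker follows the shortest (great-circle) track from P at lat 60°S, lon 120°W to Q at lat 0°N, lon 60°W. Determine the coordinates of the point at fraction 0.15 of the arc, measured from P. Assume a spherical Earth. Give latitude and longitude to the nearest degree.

Convert each endpoint to a unit vector on the sphere (x = cos φ cos λ, y = cos φ sin λ, z = sin φ).
The central angle between the endpoints is δ = arccos(p₁·p₂) ≈ 1.318 rad (75.5°).
Interpolate at f = 0.15 with slerp weights a = sin((1−f)δ)/sin δ ≈ 0.930, b = sin(fδ)/sin δ ≈ 0.203.
p = a·p₁ + b·p₂ ≈ (-0.131, -0.578, -0.805); φ = arcsin(p_z) ≈ -53.63°, λ = atan2(p_y, p_x) ≈ -102.76°.

≈ lat 54°S, lon 103°W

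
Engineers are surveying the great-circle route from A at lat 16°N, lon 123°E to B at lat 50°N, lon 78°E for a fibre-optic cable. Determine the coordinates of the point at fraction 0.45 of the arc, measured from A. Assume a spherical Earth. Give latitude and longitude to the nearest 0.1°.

≈ lat 33.2°N, lon 107.3°E

From cos δ = sin φ₁ sin φ₂ + cos φ₁ cos φ₂ cos Δλ, the central angle is δ ≈ 0.866 rad (49.6°).
Interpolate at f = 0.45 with slerp weights a = sin((1−f)δ)/sin δ ≈ 0.602, b = sin(fδ)/sin δ ≈ 0.499.
p = a·p₁ + b·p₂ ≈ (-0.248, 0.799, 0.548); φ = arcsin(p_z) ≈ 33.23°, λ = atan2(p_y, p_x) ≈ 107.28°.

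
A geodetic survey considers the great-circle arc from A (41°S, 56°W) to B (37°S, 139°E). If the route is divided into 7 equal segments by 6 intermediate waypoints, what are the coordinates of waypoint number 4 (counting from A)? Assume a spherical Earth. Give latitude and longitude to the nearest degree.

≈ (77°S, 176°E)

Convert each endpoint to a unit vector on the sphere (x = cos φ cos λ, y = cos φ sin λ, z = sin φ).
The central angle between the endpoints is δ = arccos(p₁·p₂) ≈ 1.759 rad (100.8°).
Interpolate at f = 4/7 with slerp weights a = sin((1−f)δ)/sin δ ≈ 0.697, b = sin(fδ)/sin δ ≈ 0.860.
p = a·p₁ + b·p₂ ≈ (-0.224, 0.014, -0.974); φ = arcsin(p_z) ≈ -77.03°, λ = atan2(p_y, p_x) ≈ 176.34°.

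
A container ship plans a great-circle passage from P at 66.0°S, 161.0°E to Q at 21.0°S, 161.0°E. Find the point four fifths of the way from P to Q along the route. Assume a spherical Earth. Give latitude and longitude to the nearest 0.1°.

Convert each endpoint to a unit vector on the sphere (x = cos φ cos λ, y = cos φ sin λ, z = sin φ).
The central angle between the endpoints is δ = arccos(p₁·p₂) ≈ 0.785 rad (45.0°).
Interpolate at f = 4/5 with slerp weights a = sin((1−f)δ)/sin δ ≈ 0.221, b = sin(fδ)/sin δ ≈ 0.831.
p = a·p₁ + b·p₂ ≈ (-0.819, 0.282, -0.500); φ = arcsin(p_z) ≈ -30.00°, λ = atan2(p_y, p_x) ≈ 161.00°.

≈ 30.0°S, 161.0°E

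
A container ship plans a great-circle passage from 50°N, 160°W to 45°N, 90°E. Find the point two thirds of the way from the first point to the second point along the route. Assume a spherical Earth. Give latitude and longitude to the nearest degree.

Write both endpoints as unit vectors p₁, p₂ with components (cos φ cos λ, cos φ sin λ, sin φ).
The central angle between the endpoints is δ = arccos(p₁·p₂) ≈ 1.174 rad (67.3°).
Interpolate at f = 2/3 with slerp weights a = sin((1−f)δ)/sin δ ≈ 0.414, b = sin(fδ)/sin δ ≈ 0.765.
p = a·p₁ + b·p₂ ≈ (-0.250, 0.450, 0.858); φ = arcsin(p_z) ≈ 59.04°, λ = atan2(p_y, p_x) ≈ 119.05°.

≈ 59°N, 119°E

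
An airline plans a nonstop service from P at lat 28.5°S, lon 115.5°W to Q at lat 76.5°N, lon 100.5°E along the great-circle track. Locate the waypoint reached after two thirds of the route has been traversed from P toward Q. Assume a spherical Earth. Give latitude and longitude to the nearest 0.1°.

≈ lat 56.1°N, lon 133.9°W

Convert each endpoint to a unit vector on the sphere (x = cos φ cos λ, y = cos φ sin λ, z = sin φ).
The central angle between the endpoints is δ = arccos(p₁·p₂) ≈ 2.252 rad (129.0°).
Interpolate at f = 2/3 with slerp weights a = sin((1−f)δ)/sin δ ≈ 0.878, b = sin(fδ)/sin δ ≈ 1.285.
p = a·p₁ + b·p₂ ≈ (-0.387, -0.402, 0.830); φ = arcsin(p_z) ≈ 56.09°, λ = atan2(p_y, p_x) ≈ -133.92°.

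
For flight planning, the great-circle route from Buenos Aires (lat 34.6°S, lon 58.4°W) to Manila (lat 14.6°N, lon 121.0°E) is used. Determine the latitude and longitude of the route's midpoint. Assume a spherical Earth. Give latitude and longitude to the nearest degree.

≈ lat 65°S, lon 118°E

The haversine formula gives a central angle δ ≈ 2.792 rad (160.0°) between the endpoints.
Interpolate at f = 1/2 with slerp weights a = sin((1−f)δ)/sin δ ≈ 2.878, b = sin(fδ)/sin δ ≈ 2.878.
p = a·p₁ + b·p₂ ≈ (-0.193, 0.370, -0.909); φ = arcsin(p_z) ≈ -65.35°, λ = atan2(p_y, p_x) ≈ 117.59°.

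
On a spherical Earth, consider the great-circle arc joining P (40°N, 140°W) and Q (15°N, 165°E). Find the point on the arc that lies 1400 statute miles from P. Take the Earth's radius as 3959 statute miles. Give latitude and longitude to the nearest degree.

Write both endpoints as unit vectors p₁, p₂ with components (cos φ cos λ, cos φ sin λ, sin φ).
The central angle between the endpoints is δ = arccos(p₁·p₂) ≈ 0.939 rad (53.8°). The total great-circle distance is δ·R ≈ 0.939 × 3959 ≈ 3717 mi, so the target fraction is f = 1400/3717 ≈ 0.377.
Interpolate at f ≈ 0.377 with slerp weights a = sin((1−f)δ)/sin δ ≈ 0.685, b = sin(fδ)/sin δ ≈ 0.429.
p = a·p₁ + b·p₂ ≈ (-0.802, -0.230, 0.551); φ = arcsin(p_z) ≈ 33.44°, λ = atan2(p_y, p_x) ≈ -164.02°.

≈ (33°N, 164°W)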